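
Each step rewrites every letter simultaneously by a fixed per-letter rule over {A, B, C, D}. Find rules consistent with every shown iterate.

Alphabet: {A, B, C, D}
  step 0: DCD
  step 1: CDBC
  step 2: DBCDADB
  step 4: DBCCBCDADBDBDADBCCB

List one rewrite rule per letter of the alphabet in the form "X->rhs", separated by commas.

  step 1 ⇒ step 2: CDBC ⇒ DB·C·DA·DB
    B ↦ DA
    C ↦ DB
    D ↦ C
    A ↦ CB  (constrained at step 2)

A->CB, B->DA, C->DB, D->C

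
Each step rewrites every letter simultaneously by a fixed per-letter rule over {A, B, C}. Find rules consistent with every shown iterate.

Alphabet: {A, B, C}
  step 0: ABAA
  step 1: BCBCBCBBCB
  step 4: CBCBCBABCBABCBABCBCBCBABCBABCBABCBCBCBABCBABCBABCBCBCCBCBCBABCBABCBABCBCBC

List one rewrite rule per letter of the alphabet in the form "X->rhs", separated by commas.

  step 0 ⇒ step 1: ABAA ⇒ BCB·C·BCB·BCB
    A ↦ BCB
    B ↦ C
    C ↦ BAB  (constrained at step 1)

A->BCB, B->C, C->BAB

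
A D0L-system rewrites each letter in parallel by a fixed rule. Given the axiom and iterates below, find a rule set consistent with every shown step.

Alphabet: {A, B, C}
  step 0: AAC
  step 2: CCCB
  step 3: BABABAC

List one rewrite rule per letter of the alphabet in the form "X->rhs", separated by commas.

A->B, B->C, C->BA

  step 2 ⇒ step 3: CCCB ⇒ BA·BA·BA·C
    B ↦ C
    C ↦ BA
    A ↦ B  (constrained at step 0)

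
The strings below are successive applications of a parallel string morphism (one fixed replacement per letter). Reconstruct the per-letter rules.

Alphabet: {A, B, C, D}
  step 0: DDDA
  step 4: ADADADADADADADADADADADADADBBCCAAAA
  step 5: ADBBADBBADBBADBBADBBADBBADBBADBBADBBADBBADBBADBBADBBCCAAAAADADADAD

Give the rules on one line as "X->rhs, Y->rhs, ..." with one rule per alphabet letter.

  step 4 ⇒ step 5: ADADADADADADADADADADADADADBBCCAAAA ⇒ AD·BB·AD·BB·AD·BB·AD·BB·AD·BB·AD·BB·AD·BB·AD·BB·AD·BB·AD·BB·AD·BB·AD·BB·AD·BB·C·C·AA·AA·AD·AD·AD·AD
    A ↦ AD
    B ↦ C
    C ↦ AA
    D ↦ BB

A->AD, B->C, C->AA, D->BB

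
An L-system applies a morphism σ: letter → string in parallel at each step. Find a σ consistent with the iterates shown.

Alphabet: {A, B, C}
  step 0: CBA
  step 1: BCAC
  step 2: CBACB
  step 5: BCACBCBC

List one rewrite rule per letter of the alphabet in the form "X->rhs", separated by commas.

A->AC, B->C, C->B

  step 1 ⇒ step 2: BCAC ⇒ C·B·AC·B
    A ↦ AC
    B ↦ C
    C ↦ B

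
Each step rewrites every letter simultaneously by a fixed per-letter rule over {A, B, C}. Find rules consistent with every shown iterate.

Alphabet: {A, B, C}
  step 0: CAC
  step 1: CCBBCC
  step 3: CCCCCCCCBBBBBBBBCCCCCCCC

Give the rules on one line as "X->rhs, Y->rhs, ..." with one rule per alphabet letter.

A->BB, B->AA, C->CC

  step 0 ⇒ step 1: CAC ⇒ CC·BB·CC
    A ↦ BB
    C ↦ CC
    B ↦ AA  (constrained at step 1)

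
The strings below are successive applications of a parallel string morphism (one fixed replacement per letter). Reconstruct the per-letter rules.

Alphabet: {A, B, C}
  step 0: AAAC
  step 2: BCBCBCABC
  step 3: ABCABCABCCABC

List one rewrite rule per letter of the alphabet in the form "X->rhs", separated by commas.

A->C, B->A, C->BC

  step 2 ⇒ step 3: BCBCBCABC ⇒ A·BC·A·BC·A·BC·C·A·BC
    A ↦ C
    B ↦ A
    C ↦ BC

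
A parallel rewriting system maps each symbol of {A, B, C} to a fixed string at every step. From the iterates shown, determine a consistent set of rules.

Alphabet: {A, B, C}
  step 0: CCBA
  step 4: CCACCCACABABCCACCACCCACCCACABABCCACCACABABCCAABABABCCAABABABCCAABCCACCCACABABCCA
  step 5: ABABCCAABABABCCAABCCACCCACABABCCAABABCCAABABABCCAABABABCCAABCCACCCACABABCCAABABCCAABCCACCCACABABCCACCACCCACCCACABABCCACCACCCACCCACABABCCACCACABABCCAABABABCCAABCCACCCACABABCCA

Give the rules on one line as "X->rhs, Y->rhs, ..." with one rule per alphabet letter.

A->CCA, B->C, C->AB

  step 4 ⇒ step 5: CCACCCACABABCCACCACCCACCCACABABCCACCACABABCCAABABABCCAABABABCCAABCCACCCACABABCCA ⇒ AB·AB·CCA·AB·AB·AB·CCA·AB·CCA·C·CCA·C·AB·AB·CCA·AB·AB·CCA·AB·AB·AB·CCA·AB·AB·AB·CCA·AB·CCA·C·CCA·C·AB·AB·CCA·AB·AB·CCA·AB·CCA·C·CCA·C·AB·AB·CCA·CCA·C·CCA·C·CCA·C·AB·AB·CCA·CCA·C·CCA·C·CCA·C·AB·AB·CCA·CCA·C·AB·AB·CCA·AB·AB·AB·CCA·AB·CCA·C·CCA·C·AB·AB·CCA
    A ↦ CCA
    B ↦ C
    C ↦ AB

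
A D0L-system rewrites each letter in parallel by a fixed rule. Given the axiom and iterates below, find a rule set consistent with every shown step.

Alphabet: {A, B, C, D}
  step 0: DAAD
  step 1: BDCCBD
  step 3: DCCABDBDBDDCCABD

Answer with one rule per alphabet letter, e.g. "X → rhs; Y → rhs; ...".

A->C, B->CA, C->D, D->BD

  step 0 ⇒ step 1: DAAD ⇒ BD·C·C·BD
    A ↦ C
    D ↦ BD
    B ↦ CA  (constrained at step 1)
    C ↦ D  (constrained at step 1)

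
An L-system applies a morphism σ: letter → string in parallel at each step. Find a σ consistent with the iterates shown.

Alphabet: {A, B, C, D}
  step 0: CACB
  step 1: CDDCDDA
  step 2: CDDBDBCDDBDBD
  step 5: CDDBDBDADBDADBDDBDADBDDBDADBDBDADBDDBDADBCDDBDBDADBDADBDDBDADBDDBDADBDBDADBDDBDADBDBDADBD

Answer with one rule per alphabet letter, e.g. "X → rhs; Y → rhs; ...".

A->D, B->DA, C->CD, D->DB

  step 1 ⇒ step 2: CDDCDDA ⇒ CD·DB·DB·CD·DB·DB·D
    A ↦ D
    C ↦ CD
    D ↦ DB
  step 0 ⇒ step 1: CACB ⇒ CD·D·CD·DA
    B ↦ DA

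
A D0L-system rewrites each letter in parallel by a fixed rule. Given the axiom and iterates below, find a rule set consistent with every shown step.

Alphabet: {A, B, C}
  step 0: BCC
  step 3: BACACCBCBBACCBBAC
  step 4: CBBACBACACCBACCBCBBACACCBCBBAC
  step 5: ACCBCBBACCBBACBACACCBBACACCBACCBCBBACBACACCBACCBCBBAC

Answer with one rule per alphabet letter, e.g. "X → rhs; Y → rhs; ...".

A->B, B->CB, C->AC

  step 4 ⇒ step 5: CBBACBACACCBACCBCBBACACCBCBBAC ⇒ AC·CB·CB·B·AC·CB·B·AC·B·AC·AC·CB·B·AC·AC·CB·AC·CB·CB·B·AC·B·AC·AC·CB·AC·CB·CB·B·AC
    A ↦ B
    B ↦ CB
    C ↦ AC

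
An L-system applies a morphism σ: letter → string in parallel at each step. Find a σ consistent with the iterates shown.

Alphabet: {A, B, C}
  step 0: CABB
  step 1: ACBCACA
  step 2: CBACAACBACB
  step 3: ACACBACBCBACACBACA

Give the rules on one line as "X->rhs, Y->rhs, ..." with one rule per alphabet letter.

A->CB, B->CA, C->A

  step 2 ⇒ step 3: CBACAACBACB ⇒ A·CA·CB·A·CB·CB·A·CA·CB·A·CA
    A ↦ CB
    B ↦ CA
    C ↦ A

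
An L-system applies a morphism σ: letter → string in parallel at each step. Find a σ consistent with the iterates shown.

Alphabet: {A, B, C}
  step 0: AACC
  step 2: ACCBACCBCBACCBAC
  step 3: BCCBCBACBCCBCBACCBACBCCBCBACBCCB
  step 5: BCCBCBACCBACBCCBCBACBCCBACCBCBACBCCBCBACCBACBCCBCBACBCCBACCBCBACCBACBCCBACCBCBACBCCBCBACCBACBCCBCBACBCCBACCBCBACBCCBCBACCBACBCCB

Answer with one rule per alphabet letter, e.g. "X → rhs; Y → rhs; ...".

  step 2 ⇒ step 3: ACCBACCBCBACCBAC ⇒ BC·CB·CB·AC·BC·CB·CB·AC·CB·AC·BC·CB·CB·AC·BC·CB
    A ↦ BC
    B ↦ AC
    C ↦ CB

A->BC, B->AC, C->CB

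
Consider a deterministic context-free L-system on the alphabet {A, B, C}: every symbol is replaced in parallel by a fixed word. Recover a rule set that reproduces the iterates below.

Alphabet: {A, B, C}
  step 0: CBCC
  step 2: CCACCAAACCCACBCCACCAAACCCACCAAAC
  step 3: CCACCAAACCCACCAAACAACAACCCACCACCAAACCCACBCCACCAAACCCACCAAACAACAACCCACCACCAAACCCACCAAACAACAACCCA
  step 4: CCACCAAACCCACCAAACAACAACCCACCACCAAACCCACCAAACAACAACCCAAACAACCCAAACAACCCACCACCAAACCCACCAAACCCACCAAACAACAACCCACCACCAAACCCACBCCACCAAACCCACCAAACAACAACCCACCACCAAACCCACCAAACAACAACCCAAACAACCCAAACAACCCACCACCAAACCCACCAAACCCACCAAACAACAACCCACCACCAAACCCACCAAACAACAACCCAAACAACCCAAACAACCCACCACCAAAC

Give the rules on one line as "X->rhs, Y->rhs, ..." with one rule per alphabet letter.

  step 3 ⇒ step 4: CCACCAAACCCACCAAACAACAACCCACCACCAAACCCACBCCACCAAACCCACCAAACAACAACCCACCACCAAACCCACCAAACAACAACCCA ⇒ CCA·CCA·AAC·CCA·CCA·AAC·AAC·AAC·CCA·CCA·CCA·AAC·CCA·CCA·AAC·AAC·AAC·CCA·AAC·AAC·CCA·AAC·AAC·CCA·CCA·CCA·AAC·CCA·CCA·AAC·CCA·CCA·AAC·AAC·AAC·CCA·CCA·CCA·AAC·CCA·CB·CCA·CCA·AAC·CCA·CCA·AAC·AAC·AAC·CCA·CCA·CCA·AAC·CCA·CCA·AAC·AAC·AAC·CCA·AAC·AAC·CCA·AAC·AAC·CCA·CCA·CCA·AAC·CCA·CCA·AAC·CCA·CCA·AAC·AAC·AAC·CCA·CCA·CCA·AAC·CCA·CCA·AAC·AAC·AAC·CCA·AAC·AAC·CCA·AAC·AAC·CCA·CCA·CCA·AAC
    A ↦ AAC
    B ↦ CB
    C ↦ CCA

A->AAC, B->CB, C->CCA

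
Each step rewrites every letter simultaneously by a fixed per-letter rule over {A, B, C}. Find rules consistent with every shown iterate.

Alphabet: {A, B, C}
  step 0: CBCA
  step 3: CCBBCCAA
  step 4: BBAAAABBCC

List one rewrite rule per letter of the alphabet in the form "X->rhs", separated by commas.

A->C, B->AA, C->B

  step 3 ⇒ step 4: CCBBCCAA ⇒ B·B·AA·AA·B·B·C·C
    A ↦ C
    B ↦ AA
    C ↦ B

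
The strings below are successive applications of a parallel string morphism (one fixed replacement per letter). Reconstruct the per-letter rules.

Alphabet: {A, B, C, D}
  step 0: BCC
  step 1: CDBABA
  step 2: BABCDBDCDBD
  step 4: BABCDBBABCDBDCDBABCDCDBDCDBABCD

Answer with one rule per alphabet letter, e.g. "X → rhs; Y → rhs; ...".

A->BD, B->CD, C->BA, D->B

  step 1 ⇒ step 2: CDBABA ⇒ BA·B·CD·BD·CD·BD
    A ↦ BD
    B ↦ CD
    C ↦ BA
    D ↦ B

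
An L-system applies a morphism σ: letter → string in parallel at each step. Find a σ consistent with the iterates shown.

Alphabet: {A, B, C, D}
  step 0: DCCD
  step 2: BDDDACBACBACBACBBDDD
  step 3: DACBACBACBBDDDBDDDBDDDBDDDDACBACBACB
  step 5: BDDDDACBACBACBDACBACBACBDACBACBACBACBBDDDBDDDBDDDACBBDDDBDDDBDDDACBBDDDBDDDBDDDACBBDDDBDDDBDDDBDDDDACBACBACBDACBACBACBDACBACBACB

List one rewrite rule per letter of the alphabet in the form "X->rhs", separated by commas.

A->B, B->D, C->DD, D->ACB

  step 2 ⇒ step 3: BDDDACBACBACBACBBDDD ⇒ D·ACB·ACB·ACB·B·DD·D·B·DD·D·B·DD·D·B·DD·D·D·ACB·ACB·ACB
    A ↦ B
    B ↦ D
    C ↦ DD
    D ↦ ACB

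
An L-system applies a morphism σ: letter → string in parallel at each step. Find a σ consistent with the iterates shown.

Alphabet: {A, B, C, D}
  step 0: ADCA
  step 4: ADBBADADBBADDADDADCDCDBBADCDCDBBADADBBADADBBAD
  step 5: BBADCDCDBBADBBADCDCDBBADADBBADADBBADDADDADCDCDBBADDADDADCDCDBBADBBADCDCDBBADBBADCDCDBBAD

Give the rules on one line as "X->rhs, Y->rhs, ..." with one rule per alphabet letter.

A->BB, B->CD, C->D, D->AD

  step 4 ⇒ step 5: ADBBADADBBADDADDADCDCDBBADCDCDBBADADBBADADBBAD ⇒ BB·AD·CD·CD·BB·AD·BB·AD·CD·CD·BB·AD·AD·BB·AD·AD·BB·AD·D·AD·D·AD·CD·CD·BB·AD·D·AD·D·AD·CD·CD·BB·AD·BB·AD·CD·CD·BB·AD·BB·AD·CD·CD·BB·AD
    A ↦ BB
    B ↦ CD
    C ↦ D
    D ↦ AD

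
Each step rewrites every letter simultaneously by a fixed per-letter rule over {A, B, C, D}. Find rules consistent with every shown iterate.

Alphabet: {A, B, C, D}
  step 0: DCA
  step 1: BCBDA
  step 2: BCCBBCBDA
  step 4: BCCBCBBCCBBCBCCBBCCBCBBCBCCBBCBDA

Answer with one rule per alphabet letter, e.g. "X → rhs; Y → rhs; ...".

A->DA, B->BC, C->CB, D->B

  step 1 ⇒ step 2: BCBDA ⇒ BC·CB·BC·B·DA
    A ↦ DA
    B ↦ BC
    C ↦ CB
    D ↦ B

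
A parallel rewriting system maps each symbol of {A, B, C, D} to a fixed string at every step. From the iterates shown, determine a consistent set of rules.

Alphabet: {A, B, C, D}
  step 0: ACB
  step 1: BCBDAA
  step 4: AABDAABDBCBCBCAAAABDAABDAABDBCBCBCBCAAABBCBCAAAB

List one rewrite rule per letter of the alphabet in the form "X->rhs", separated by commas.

A->BC, B->AA, C->BD, D->AB

  step 0 ⇒ step 1: ACB ⇒ BC·BD·AA
    A ↦ BC
    B ↦ AA
    C ↦ BD
    D ↦ AB  (constrained at step 1)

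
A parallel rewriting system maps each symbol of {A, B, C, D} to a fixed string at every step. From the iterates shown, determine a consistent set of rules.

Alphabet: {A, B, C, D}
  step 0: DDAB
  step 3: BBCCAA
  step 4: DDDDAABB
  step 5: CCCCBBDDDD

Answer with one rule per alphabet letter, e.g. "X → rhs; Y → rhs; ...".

  step 4 ⇒ step 5: DDDDAABB ⇒ C·C·C·C·B·B·DD·DD
    A ↦ B
    B ↦ DD
    D ↦ C
  step 3 ⇒ step 4: BBCCAA ⇒ DD·DD·A·A·B·B
    C ↦ A

A->B, B->DD, C->A, D->C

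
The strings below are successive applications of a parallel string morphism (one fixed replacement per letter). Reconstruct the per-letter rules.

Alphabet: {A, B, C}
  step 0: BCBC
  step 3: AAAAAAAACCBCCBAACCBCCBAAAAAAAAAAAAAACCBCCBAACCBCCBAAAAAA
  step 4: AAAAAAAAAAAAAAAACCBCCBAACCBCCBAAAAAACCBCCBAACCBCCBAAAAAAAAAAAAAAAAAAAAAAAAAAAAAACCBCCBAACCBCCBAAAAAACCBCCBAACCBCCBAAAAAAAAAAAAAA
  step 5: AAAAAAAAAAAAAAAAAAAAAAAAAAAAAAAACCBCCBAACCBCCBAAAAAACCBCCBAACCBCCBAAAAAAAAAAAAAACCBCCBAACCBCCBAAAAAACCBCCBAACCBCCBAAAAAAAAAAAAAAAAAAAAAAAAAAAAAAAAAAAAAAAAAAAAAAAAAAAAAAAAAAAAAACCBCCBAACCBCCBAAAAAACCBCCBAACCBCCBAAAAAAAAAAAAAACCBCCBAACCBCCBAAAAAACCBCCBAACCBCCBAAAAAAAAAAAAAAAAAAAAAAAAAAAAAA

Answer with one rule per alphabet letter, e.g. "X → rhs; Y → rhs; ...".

A->AA, B->AA, C->CCB

  step 4 ⇒ step 5: AAAAAAAAAAAAAAAACCBCCBAACCBCCBAAAAAACCBCCBAACCBCCBAAAAAAAAAAAAAAAAAAAAAAAAAAAAAACCBCCBAACCBCCBAAAAAACCBCCBAACCBCCBAAAAAAAAAAAAAA ⇒ AA·AA·AA·AA·AA·AA·AA·AA·AA·AA·AA·AA·AA·AA·AA·AA·CCB·CCB·AA·CCB·CCB·AA·AA·AA·CCB·CCB·AA·CCB·CCB·AA·AA·AA·AA·AA·AA·AA·CCB·CCB·AA·CCB·CCB·AA·AA·AA·CCB·CCB·AA·CCB·CCB·AA·AA·AA·AA·AA·AA·AA·AA·AA·AA·AA·AA·AA·AA·AA·AA·AA·AA·AA·AA·AA·AA·AA·AA·AA·AA·AA·AA·AA·AA·AA·CCB·CCB·AA·CCB·CCB·AA·AA·AA·CCB·CCB·AA·CCB·CCB·AA·AA·AA·AA·AA·AA·AA·CCB·CCB·AA·CCB·CCB·AA·AA·AA·CCB·CCB·AA·CCB·CCB·AA·AA·AA·AA·AA·AA·AA·AA·AA·AA·AA·AA·AA·AA·AA
    A ↦ AA
    B ↦ AA
    C ↦ CCB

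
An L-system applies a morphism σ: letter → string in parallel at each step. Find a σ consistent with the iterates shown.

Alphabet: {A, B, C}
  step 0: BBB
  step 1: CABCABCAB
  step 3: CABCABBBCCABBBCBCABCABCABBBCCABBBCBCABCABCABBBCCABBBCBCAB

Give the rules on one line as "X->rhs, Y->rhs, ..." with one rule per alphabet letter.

  step 0 ⇒ step 1: BBB ⇒ CAB·CAB·CAB
    B ↦ CAB
    A ↦ B  (constrained at step 1)
    C ↦ BBC  (constrained at step 1)

A->B, B->CAB, C->BBC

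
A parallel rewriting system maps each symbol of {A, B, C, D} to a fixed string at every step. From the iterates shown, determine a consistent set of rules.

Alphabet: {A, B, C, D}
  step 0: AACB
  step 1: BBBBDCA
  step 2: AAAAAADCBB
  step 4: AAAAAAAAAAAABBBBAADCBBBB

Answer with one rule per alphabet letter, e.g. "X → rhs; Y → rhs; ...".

  step 1 ⇒ step 2: BBBBDCA ⇒ A·A·A·A·AA·DC·BB
    A ↦ BB
    B ↦ A
    C ↦ DC
    D ↦ AA

A->BB, B->A, C->DC, D->AA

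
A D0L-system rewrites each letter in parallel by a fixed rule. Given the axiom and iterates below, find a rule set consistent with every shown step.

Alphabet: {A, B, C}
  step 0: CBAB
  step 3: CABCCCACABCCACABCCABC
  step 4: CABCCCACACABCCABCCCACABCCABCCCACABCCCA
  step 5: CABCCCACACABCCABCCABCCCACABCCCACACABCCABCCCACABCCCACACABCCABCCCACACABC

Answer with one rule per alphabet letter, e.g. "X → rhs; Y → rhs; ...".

A->BC, B->C, C->CA

  step 4 ⇒ step 5: CABCCCACACABCCABCCCACABCCABCCCACABCCCA ⇒ CA·BC·C·CA·CA·CA·BC·CA·BC·CA·BC·C·CA·CA·BC·C·CA·CA·CA·BC·CA·BC·C·CA·CA·BC·C·CA·CA·CA·BC·CA·BC·C·CA·CA·CA·BC
    A ↦ BC
    B ↦ C
    C ↦ CA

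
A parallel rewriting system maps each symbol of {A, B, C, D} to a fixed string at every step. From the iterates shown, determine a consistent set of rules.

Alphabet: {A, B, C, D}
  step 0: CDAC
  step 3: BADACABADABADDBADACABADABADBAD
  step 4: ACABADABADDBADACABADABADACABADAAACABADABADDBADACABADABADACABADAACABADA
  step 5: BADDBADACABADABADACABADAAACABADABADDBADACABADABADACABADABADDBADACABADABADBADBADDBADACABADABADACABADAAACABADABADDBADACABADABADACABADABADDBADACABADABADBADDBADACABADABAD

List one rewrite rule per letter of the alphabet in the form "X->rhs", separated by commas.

A->BAD, B->ACA, C->D, D->A

  step 4 ⇒ step 5: ACABADABADDBADACABADABADACABADAAACABADABADDBADACABADABADACABADAACABADA ⇒ BAD·D·BAD·ACA·BAD·A·BAD·ACA·BAD·A·A·ACA·BAD·A·BAD·D·BAD·ACA·BAD·A·BAD·ACA·BAD·A·BAD·D·BAD·ACA·BAD·A·BAD·BAD·BAD·D·BAD·ACA·BAD·A·BAD·ACA·BAD·A·A·ACA·BAD·A·BAD·D·BAD·ACA·BAD·A·BAD·ACA·BAD·A·BAD·D·BAD·ACA·BAD·A·BAD·BAD·D·BAD·ACA·BAD·A·BAD
    A ↦ BAD
    B ↦ ACA
    C ↦ D
    D ↦ A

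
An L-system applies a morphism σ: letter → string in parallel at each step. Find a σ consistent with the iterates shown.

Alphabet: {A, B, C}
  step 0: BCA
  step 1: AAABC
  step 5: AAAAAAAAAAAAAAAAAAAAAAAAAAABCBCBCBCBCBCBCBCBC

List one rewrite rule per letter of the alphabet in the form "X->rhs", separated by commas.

  step 0 ⇒ step 1: BCA ⇒ A·AA·BC
    A ↦ BC
    B ↦ A
    C ↦ AA

A->BC, B->A, C->AA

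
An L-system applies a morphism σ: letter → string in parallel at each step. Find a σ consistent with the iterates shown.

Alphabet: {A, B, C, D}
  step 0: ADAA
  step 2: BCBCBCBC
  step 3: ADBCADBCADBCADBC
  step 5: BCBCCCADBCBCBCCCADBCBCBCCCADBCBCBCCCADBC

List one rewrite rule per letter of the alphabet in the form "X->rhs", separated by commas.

  step 2 ⇒ step 3: BCBCBCBC ⇒ AD·BC·AD·BC·AD·BC·AD·BC
    B ↦ AD
    C ↦ BC
    A ↦ C  (constrained at step 0)
    D ↦ C  (constrained at step 0)

A->C, B->AD, C->BC, D->C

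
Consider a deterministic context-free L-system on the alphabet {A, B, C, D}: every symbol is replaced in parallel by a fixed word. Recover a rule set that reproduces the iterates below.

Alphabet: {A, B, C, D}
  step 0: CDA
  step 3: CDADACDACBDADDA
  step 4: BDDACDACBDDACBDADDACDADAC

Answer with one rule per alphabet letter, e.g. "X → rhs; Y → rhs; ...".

A->C, B->AD, C->BD, D->DA

  step 3 ⇒ step 4: CDADACDACBDADDA ⇒ BD·DA·C·DA·C·BD·DA·C·BD·AD·DA·C·DA·DA·C
    A ↦ C
    B ↦ AD
    C ↦ BD
    D ↦ DA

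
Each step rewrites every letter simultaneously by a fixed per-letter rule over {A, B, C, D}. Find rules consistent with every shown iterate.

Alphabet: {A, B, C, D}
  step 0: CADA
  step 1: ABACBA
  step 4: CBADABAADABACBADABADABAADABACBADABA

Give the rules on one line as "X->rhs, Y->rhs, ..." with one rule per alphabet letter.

  step 0 ⇒ step 1: CADA ⇒ A·BA·C·BA
    A ↦ BA
    C ↦ A
    D ↦ C
    B ↦ DA  (constrained at step 1)

A->BA, B->DA, C->A, D->C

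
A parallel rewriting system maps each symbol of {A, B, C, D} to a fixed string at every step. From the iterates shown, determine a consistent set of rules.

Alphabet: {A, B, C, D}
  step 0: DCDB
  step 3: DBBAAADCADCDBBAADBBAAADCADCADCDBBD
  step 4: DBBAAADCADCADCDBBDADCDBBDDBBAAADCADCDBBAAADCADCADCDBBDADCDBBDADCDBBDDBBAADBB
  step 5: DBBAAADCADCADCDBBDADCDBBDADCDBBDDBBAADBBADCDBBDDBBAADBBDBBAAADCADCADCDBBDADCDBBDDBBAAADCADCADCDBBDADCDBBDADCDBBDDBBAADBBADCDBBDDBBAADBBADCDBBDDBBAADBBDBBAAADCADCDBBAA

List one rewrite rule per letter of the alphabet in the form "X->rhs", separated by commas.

  step 4 ⇒ step 5: DBBAAADCADCADCDBBDADCDBBDDBBAAADCADCDBBAAADCADCADCDBBDADCDBBDADCDBBDDBBAADBB ⇒ DBB·A·A·ADC·ADC·ADC·DBB·D·ADC·DBB·D·ADC·DBB·D·DBB·A·A·DBB·ADC·DBB·D·DBB·A·A·DBB·DBB·A·A·ADC·ADC·ADC·DBB·D·ADC·DBB·D·DBB·A·A·ADC·ADC·ADC·DBB·D·ADC·DBB·D·ADC·DBB·D·DBB·A·A·DBB·ADC·DBB·D·DBB·A·A·DBB·ADC·DBB·D·DBB·A·A·DBB·DBB·A·A·ADC·ADC·DBB·A·A
    A ↦ ADC
    B ↦ A
    C ↦ D
    D ↦ DBB

A->ADC, B->A, C->D, D->DBB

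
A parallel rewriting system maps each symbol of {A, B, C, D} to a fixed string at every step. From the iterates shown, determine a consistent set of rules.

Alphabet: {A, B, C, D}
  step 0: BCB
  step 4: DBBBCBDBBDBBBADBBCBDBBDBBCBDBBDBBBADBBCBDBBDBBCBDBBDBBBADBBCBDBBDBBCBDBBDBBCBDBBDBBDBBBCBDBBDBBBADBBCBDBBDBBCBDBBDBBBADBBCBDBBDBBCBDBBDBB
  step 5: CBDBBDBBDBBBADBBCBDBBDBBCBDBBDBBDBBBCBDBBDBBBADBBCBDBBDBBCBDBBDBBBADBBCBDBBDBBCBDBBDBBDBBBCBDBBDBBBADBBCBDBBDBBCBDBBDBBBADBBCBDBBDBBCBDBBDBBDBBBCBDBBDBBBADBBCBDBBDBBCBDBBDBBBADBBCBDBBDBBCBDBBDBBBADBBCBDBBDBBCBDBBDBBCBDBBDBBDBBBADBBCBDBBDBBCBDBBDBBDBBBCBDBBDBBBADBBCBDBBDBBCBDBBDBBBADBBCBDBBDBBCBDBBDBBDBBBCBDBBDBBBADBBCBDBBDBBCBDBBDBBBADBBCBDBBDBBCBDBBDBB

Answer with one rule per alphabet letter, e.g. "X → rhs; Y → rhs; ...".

A->B, B->DBB, C->BA, D->CB

  step 4 ⇒ step 5: DBBBCBDBBDBBBADBBCBDBBDBBCBDBBDBBBADBBCBDBBDBBCBDBBDBBBADBBCBDBBDBBCBDBBDBBCBDBBDBBDBBBCBDBBDBBBADBBCBDBBDBBCBDBBDBBBADBBCBDBBDBBCBDBBDBB ⇒ CB·DBB·DBB·DBB·BA·DBB·CB·DBB·DBB·CB·DBB·DBB·DBB·B·CB·DBB·DBB·BA·DBB·CB·DBB·DBB·CB·DBB·DBB·BA·DBB·CB·DBB·DBB·CB·DBB·DBB·DBB·B·CB·DBB·DBB·BA·DBB·CB·DBB·DBB·CB·DBB·DBB·BA·DBB·CB·DBB·DBB·CB·DBB·DBB·DBB·B·CB·DBB·DBB·BA·DBB·CB·DBB·DBB·CB·DBB·DBB·BA·DBB·CB·DBB·DBB·CB·DBB·DBB·BA·DBB·CB·DBB·DBB·CB·DBB·DBB·CB·DBB·DBB·DBB·BA·DBB·CB·DBB·DBB·CB·DBB·DBB·DBB·B·CB·DBB·DBB·BA·DBB·CB·DBB·DBB·CB·DBB·DBB·BA·DBB·CB·DBB·DBB·CB·DBB·DBB·DBB·B·CB·DBB·DBB·BA·DBB·CB·DBB·DBB·CB·DBB·DBB·BA·DBB·CB·DBB·DBB·CB·DBB·DBB
    A ↦ B
    B ↦ DBB
    C ↦ BA
    D ↦ CB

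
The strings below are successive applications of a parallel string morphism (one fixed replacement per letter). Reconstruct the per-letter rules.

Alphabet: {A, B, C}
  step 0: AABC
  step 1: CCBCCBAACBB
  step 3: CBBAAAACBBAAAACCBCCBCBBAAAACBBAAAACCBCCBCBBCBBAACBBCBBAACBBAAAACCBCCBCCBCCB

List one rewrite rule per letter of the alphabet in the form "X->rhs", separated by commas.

A->CCB, B->AA, C->CBB

  step 0 ⇒ step 1: AABC ⇒ CCB·CCB·AA·CBB
    A ↦ CCB
    B ↦ AA
    C ↦ CBB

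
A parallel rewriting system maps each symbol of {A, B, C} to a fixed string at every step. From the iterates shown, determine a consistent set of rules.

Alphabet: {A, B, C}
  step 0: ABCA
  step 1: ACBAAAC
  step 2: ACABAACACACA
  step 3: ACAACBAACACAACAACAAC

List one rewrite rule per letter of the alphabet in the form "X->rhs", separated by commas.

A->AC, B->BA, C->A

  step 2 ⇒ step 3: ACABAACACACA ⇒ AC·A·AC·BA·AC·AC·A·AC·A·AC·A·AC
    A ↦ AC
    B ↦ BA
    C ↦ A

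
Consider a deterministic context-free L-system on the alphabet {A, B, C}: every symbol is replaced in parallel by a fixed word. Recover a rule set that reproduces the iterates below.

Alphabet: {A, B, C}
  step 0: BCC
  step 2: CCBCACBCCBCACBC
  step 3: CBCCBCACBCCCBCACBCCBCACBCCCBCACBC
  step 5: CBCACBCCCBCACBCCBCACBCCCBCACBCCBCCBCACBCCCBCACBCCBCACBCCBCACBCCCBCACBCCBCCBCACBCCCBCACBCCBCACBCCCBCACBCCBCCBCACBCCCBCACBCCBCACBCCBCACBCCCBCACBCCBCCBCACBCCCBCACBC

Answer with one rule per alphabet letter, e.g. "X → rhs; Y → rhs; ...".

  step 2 ⇒ step 3: CCBCACBCCBCACBC ⇒ CBC·CBC·A·CBC·C·CBC·A·CBC·CBC·A·CBC·C·CBC·A·CBC
    A ↦ C
    B ↦ A
    C ↦ CBC

A->C, B->A, C->CBC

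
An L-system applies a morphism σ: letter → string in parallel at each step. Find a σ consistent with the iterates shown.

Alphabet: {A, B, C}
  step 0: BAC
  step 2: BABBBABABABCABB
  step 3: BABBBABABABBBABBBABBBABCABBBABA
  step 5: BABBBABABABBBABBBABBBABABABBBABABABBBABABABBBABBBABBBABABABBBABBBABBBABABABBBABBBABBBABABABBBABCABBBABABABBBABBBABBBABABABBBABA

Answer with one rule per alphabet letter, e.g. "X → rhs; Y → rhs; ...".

  step 2 ⇒ step 3: BABBBABABABCABB ⇒ BA·BB·BA·BA·BA·BB·BA·BB·BA·BB·BA·BCA·BB·BA·BA
    A ↦ BB
    B ↦ BA
    C ↦ BCA

A->BB, B->BA, C->BCA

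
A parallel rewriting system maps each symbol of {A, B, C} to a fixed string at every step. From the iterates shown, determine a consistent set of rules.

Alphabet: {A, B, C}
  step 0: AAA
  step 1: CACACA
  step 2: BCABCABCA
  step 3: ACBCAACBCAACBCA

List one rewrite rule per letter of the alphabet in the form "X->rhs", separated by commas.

A->CA, B->AC, C->B

  step 2 ⇒ step 3: BCABCABCA ⇒ AC·B·CA·AC·B·CA·AC·B·CA
    A ↦ CA
    B ↦ AC
    C ↦ B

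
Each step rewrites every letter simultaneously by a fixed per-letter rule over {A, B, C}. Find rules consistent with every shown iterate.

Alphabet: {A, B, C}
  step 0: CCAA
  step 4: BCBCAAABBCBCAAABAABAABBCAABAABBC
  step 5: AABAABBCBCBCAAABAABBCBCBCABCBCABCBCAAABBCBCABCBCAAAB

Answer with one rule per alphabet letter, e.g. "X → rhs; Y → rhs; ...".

  step 4 ⇒ step 5: BCBCAAABBCBCAAABAABAABBCAABAABBC ⇒ A·AB·A·AB·BC·BC·BC·A·A·AB·A·AB·BC·BC·BC·A·BC·BC·A·BC·BC·A·A·AB·BC·BC·A·BC·BC·A·A·AB
    A ↦ BC
    B ↦ A
    C ↦ AB

A->BC, B->A, C->AB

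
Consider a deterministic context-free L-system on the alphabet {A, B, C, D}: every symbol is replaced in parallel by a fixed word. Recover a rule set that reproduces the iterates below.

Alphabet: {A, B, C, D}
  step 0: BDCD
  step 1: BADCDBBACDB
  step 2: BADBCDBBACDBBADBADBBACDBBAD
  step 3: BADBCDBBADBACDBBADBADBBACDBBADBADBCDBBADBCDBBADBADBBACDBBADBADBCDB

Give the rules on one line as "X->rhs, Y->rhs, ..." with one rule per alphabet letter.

  step 2 ⇒ step 3: BADBCDBBACDBBADBADBBACDBBAD ⇒ BAD·B·CDB·BAD·BA·CDB·BAD·BAD·B·BA·CDB·BAD·BAD·B·CDB·BAD·B·CDB·BAD·BAD·B·BA·CDB·BAD·BAD·B·CDB
    A ↦ B
    B ↦ BAD
    C ↦ BA
    D ↦ CDB

A->B, B->BAD, C->BA, D->CDB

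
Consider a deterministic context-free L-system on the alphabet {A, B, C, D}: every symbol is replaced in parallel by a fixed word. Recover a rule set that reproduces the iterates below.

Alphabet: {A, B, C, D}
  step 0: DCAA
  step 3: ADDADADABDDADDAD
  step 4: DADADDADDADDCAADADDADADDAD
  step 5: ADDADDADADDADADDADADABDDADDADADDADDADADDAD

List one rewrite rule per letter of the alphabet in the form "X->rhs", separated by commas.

A->D, B->CA, C->AB, D->AD

  step 4 ⇒ step 5: DADADDADDADDCAADADDADADDAD ⇒ AD·D·AD·D·AD·AD·D·AD·AD·D·AD·AD·AB·D·D·AD·D·AD·AD·D·AD·D·AD·AD·D·AD
    A ↦ D
    C ↦ AB
    D ↦ AD
  step 3 ⇒ step 4: ADDADADABDDADDAD ⇒ D·AD·AD·D·AD·D·AD·D·CA·AD·AD·D·AD·AD·D·AD
    B ↦ CA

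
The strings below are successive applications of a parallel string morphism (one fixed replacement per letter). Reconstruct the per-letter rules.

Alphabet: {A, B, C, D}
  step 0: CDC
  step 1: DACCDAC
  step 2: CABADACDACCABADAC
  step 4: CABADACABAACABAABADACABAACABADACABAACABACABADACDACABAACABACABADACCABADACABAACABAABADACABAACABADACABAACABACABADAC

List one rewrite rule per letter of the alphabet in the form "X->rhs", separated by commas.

  step 1 ⇒ step 2: DACCDAC ⇒ C·ABA·DAC·DAC·C·ABA·DAC
    A ↦ ABA
    C ↦ DAC
    D ↦ C
    B ↦ AC  (constrained at step 2)

A->ABA, B->AC, C->DAC, D->C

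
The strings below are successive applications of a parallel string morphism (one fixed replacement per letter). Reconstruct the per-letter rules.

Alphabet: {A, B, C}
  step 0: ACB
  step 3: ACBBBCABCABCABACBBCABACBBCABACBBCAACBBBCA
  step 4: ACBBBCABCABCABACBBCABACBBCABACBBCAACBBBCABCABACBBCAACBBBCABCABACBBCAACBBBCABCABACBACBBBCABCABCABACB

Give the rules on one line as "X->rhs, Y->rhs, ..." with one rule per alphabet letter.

A->ACB, B->BCA, C->B

  step 3 ⇒ step 4: ACBBBCABCABCABACBBCABACBBCABACBBCAACBBBCA ⇒ ACB·B·BCA·BCA·BCA·B·ACB·BCA·B·ACB·BCA·B·ACB·BCA·ACB·B·BCA·BCA·B·ACB·BCA·ACB·B·BCA·BCA·B·ACB·BCA·ACB·B·BCA·BCA·B·ACB·ACB·B·BCA·BCA·BCA·B·ACB
    A ↦ ACB
    B ↦ BCA
    C ↦ B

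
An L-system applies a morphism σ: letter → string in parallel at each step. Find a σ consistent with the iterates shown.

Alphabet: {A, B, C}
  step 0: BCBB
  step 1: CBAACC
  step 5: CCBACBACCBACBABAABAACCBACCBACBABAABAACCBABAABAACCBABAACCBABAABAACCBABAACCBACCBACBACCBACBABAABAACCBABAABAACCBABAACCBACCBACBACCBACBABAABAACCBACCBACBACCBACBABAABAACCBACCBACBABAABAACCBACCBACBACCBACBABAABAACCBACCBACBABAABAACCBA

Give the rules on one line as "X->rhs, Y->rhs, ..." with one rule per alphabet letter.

  step 0 ⇒ step 1: BCBB ⇒ C·BAA·C·C
    B ↦ C
    C ↦ BAA
    A ↦ CBA  (constrained at step 1)

A->CBA, B->C, C->BAA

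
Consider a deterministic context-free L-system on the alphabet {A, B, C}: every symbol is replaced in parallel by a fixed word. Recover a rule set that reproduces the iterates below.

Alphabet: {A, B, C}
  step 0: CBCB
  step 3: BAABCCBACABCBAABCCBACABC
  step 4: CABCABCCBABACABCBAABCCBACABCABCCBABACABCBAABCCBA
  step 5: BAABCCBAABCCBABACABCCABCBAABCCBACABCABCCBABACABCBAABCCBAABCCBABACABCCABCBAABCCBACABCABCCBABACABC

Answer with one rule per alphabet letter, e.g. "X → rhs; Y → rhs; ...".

A->ABC, B->C, C->BA

  step 4 ⇒ step 5: CABCABCCBABACABCBAABCCBACABCABCCBABACABCBAABCCBA ⇒ BA·ABC·C·BA·ABC·C·BA·BA·C·ABC·C·ABC·BA·ABC·C·BA·C·ABC·ABC·C·BA·BA·C·ABC·BA·ABC·C·BA·ABC·C·BA·BA·C·ABC·C·ABC·BA·ABC·C·BA·C·ABC·ABC·C·BA·BA·C·ABC
    A ↦ ABC
    B ↦ C
    C ↦ BA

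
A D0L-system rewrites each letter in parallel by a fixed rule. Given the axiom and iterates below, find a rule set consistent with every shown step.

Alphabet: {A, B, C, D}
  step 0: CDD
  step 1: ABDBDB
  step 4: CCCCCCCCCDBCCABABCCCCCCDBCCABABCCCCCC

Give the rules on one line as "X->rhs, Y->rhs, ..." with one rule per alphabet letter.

  step 0 ⇒ step 1: CDD ⇒ AB·DB·DB
    C ↦ AB
    D ↦ DB
    A ↦ C  (constrained at step 1)
    B ↦ CC  (constrained at step 1)

A->C, B->CC, C->AB, D->DB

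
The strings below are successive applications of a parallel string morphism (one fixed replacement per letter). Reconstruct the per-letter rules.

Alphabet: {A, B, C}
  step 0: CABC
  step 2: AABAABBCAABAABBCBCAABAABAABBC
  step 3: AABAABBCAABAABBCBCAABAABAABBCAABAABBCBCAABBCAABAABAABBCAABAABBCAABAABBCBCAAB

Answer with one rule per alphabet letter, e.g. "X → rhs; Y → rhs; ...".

  step 2 ⇒ step 3: AABAABBCAABAABBCBCAABAABAABBC ⇒ AAB·AAB·BC·AAB·AAB·BC·BC·AAB·AAB·AAB·BC·AAB·AAB·BC·BC·AAB·BC·AAB·AAB·AAB·BC·AAB·AAB·BC·AAB·AAB·BC·BC·AAB
    A ↦ AAB
    B ↦ BC
    C ↦ AAB

A->AAB, B->BC, C->AAB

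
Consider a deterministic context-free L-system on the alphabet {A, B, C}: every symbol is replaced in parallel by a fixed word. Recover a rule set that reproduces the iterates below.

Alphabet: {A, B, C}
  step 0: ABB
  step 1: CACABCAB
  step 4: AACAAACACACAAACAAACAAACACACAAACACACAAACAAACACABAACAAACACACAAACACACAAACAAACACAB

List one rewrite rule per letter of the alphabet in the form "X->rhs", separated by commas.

  step 0 ⇒ step 1: ABB ⇒ CA·CAB·CAB
    A ↦ CA
    B ↦ CAB
    C ↦ AA  (constrained at step 1)

A->CA, B->CAB, C->AA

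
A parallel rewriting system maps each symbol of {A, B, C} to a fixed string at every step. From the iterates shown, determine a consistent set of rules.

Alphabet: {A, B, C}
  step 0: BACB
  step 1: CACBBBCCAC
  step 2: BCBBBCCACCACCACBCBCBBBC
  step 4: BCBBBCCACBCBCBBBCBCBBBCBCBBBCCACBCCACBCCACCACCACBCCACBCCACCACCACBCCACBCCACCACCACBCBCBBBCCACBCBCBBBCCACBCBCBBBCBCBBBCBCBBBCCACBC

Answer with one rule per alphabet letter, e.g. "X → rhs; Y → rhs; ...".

  step 1 ⇒ step 2: CACBBBCCAC ⇒ BC·BB·BC·CAC·CAC·CAC·BC·BC·BB·BC
    A ↦ BB
    B ↦ CAC
    C ↦ BC

A->BB, B->CAC, C->BC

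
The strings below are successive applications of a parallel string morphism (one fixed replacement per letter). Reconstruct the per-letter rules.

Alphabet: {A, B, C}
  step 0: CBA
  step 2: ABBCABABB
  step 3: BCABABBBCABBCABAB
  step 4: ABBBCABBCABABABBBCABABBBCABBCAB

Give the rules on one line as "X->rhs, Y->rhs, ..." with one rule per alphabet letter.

  step 3 ⇒ step 4: BCABABBBCABBCABAB ⇒ AB·B·BC·AB·BC·AB·AB·AB·B·BC·AB·AB·B·BC·AB·BC·AB
    A ↦ BC
    B ↦ AB
    C ↦ B

A->BC, B->AB, C->B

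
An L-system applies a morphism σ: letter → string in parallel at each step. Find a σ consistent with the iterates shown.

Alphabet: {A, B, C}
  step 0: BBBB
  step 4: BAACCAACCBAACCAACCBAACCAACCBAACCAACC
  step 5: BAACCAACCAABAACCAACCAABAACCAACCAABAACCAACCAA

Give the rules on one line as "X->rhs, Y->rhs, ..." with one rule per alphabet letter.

  step 4 ⇒ step 5: BAACCAACCBAACCAACCBAACCAACCBAACCAACC ⇒ BAA·C·C·A·A·C·C·A·A·BAA·C·C·A·A·C·C·A·A·BAA·C·C·A·A·C·C·A·A·BAA·C·C·A·A·C·C·A·A
    A ↦ C
    B ↦ BAA
    C ↦ A

A->C, B->BAA, C->A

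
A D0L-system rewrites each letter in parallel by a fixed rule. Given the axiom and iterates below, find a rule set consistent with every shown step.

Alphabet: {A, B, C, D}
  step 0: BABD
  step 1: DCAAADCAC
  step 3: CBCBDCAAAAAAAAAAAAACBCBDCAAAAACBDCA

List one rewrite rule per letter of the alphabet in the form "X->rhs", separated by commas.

  step 0 ⇒ step 1: BABD ⇒ DCA·AA·DCA·C
    A ↦ AA
    B ↦ DCA
    D ↦ C
    C ↦ CB  (constrained at step 1)

A->AA, B->DCA, C->CB, D->C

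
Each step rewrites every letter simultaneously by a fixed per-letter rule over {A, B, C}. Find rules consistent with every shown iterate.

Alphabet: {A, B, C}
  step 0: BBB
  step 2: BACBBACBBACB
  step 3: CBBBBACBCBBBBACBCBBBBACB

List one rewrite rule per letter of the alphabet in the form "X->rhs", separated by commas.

A->BB, B->CB, C->BA

  step 2 ⇒ step 3: BACBBACBBACB ⇒ CB·BB·BA·CB·CB·BB·BA·CB·CB·BB·BA·CB
    A ↦ BB
    B ↦ CB
    C ↦ BA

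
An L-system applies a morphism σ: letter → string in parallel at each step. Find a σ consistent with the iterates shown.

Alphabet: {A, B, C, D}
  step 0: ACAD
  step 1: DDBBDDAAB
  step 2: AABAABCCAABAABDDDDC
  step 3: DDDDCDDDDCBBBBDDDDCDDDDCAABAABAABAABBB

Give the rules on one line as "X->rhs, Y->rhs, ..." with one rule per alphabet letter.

  step 2 ⇒ step 3: AABAABCCAABAABDDDDC ⇒ DD·DD·C·DD·DD·C·BB·BB·DD·DD·C·DD·DD·C·AAB·AAB·AAB·AAB·BB
    A ↦ DD
    B ↦ C
    C ↦ BB
    D ↦ AAB

A->DD, B->C, C->BB, D->AAB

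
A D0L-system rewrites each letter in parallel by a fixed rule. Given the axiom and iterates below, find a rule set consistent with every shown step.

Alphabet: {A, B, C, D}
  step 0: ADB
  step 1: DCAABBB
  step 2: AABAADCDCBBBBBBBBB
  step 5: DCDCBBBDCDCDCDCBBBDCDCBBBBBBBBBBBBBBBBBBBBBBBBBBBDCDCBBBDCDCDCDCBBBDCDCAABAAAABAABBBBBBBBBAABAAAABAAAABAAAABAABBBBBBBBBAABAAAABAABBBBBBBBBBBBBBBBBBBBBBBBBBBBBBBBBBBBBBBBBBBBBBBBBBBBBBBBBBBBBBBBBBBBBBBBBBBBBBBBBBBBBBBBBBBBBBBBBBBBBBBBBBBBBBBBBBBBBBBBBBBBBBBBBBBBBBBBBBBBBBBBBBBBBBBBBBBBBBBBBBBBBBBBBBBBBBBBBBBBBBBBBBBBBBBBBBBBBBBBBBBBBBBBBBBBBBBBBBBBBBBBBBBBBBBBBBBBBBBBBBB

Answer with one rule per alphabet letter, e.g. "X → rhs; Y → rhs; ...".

  step 1 ⇒ step 2: DCAABBB ⇒ AA·BAA·DC·DC·BBB·BBB·BBB
    A ↦ DC
    B ↦ BBB
    C ↦ BAA
    D ↦ AA

A->DC, B->BBB, C->BAA, D->AA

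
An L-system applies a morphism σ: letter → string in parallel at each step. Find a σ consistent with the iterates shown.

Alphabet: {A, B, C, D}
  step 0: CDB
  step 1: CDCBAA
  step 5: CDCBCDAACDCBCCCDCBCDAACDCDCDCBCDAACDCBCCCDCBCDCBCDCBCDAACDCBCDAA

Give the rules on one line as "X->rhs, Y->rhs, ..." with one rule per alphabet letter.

A->C, B->AA, C->CD, D->CB

  step 0 ⇒ step 1: CDB ⇒ CD·CB·AA
    B ↦ AA
    C ↦ CD
    D ↦ CB
    A ↦ C  (constrained at step 1)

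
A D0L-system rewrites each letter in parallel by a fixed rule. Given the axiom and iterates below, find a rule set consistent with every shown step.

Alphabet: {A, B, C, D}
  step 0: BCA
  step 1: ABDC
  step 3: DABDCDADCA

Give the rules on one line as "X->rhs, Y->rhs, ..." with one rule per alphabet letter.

  step 0 ⇒ step 1: BCA ⇒ A·B·DC
    A ↦ DC
    B ↦ A
    C ↦ B
    D ↦ DA  (constrained at step 1)

A->DC, B->A, C->B, D->DA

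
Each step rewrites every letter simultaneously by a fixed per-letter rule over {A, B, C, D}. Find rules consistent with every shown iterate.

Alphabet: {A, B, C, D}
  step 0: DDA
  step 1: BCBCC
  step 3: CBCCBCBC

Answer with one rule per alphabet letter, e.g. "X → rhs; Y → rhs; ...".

A->C, B->A, C->D, D->BC

  step 0 ⇒ step 1: DDA ⇒ BC·BC·C
    A ↦ C
    D ↦ BC
    B ↦ A  (constrained at step 1)
    C ↦ D  (constrained at step 1)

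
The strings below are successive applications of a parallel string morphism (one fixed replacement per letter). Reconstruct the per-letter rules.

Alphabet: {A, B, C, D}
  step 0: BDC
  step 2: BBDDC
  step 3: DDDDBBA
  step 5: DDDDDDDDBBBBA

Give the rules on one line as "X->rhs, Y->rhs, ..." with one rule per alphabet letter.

  step 2 ⇒ step 3: BBDDC ⇒ DD·DD·B·B·A
    B ↦ DD
    C ↦ A
    D ↦ B
    A ↦ C  (constrained at step 3)

A->C, B->DD, C->A, D->B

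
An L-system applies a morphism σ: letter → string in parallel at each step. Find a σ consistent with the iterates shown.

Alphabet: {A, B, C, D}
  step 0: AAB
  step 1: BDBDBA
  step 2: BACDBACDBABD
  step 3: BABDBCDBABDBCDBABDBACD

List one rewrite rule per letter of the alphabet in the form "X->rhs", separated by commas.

A->BD, B->BA, C->B, D->CD

  step 2 ⇒ step 3: BACDBACDBABD ⇒ BA·BD·B·CD·BA·BD·B·CD·BA·BD·BA·CD
    A ↦ BD
    B ↦ BA
    C ↦ B
    D ↦ CD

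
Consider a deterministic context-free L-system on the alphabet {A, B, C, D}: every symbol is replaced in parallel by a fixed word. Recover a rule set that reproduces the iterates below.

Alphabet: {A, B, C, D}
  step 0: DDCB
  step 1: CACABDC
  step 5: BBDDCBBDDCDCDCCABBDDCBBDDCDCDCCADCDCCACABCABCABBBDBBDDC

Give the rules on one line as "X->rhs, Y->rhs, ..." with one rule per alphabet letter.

  step 0 ⇒ step 1: DDCB ⇒ CA·CA·B·DC
    B ↦ DC
    C ↦ B
    D ↦ CA
    A ↦ BD  (constrained at step 1)

A->BD, B->DC, C->B, D->CA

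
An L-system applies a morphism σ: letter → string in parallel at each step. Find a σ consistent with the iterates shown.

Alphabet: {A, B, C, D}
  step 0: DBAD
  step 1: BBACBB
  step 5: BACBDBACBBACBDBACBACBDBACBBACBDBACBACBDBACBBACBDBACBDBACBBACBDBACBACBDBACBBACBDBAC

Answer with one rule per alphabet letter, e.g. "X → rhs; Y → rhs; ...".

A->B, B->BAC, C->D, D->B

  step 0 ⇒ step 1: DBAD ⇒ B·BAC·B·B
    A ↦ B
    B ↦ BAC
    D ↦ B
    C ↦ D  (constrained at step 1)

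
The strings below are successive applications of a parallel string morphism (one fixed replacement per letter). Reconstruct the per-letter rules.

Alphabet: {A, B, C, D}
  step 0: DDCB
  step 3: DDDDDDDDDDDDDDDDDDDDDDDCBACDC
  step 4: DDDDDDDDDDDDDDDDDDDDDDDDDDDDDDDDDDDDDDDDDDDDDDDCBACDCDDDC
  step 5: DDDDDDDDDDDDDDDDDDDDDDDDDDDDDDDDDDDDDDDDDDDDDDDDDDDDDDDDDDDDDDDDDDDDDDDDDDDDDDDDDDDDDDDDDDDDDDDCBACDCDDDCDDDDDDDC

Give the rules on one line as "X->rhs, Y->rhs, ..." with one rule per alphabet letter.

  step 4 ⇒ step 5: DDDDDDDDDDDDDDDDDDDDDDDDDDDDDDDDDDDDDDDDDDDDDDDCBACDCDDDC ⇒ DD·DD·DD·DD·DD·DD·DD·DD·DD·DD·DD·DD·DD·DD·DD·DD·DD·DD·DD·DD·DD·DD·DD·DD·DD·DD·DD·DD·DD·DD·DD·DD·DD·DD·DD·DD·DD·DD·DD·DD·DD·DD·DD·DD·DD·DD·DD·DC·BA·C·DC·DD·DC·DD·DD·DD·DC
    A ↦ C
    B ↦ BA
    C ↦ DC
    D ↦ DD

A->C, B->BA, C->DC, D->DD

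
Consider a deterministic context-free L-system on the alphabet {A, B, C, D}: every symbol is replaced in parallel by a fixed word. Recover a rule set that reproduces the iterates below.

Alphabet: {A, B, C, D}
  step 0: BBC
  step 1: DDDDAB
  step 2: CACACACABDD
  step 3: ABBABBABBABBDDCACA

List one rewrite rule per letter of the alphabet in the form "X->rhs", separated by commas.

  step 2 ⇒ step 3: CACACACABDD ⇒ AB·B·AB·B·AB·B·AB·B·DD·CA·CA
    A ↦ B
    B ↦ DD
    C ↦ AB
    D ↦ CA

A->B, B->DD, C->AB, D->CA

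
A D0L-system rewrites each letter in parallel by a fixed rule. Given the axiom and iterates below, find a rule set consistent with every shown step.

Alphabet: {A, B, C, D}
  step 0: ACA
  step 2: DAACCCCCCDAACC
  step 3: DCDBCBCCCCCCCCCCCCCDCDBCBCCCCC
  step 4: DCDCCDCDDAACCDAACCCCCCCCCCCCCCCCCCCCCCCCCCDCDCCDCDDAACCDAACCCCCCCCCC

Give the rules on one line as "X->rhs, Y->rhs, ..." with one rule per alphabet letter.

A->BC, B->DAA, C->CC, D->DCD

  step 3 ⇒ step 4: DCDBCBCCCCCCCCCCCCCDCDBCBCCCCC ⇒ DCD·CC·DCD·DAA·CC·DAA·CC·CC·CC·CC·CC·CC·CC·CC·CC·CC·CC·CC·CC·DCD·CC·DCD·DAA·CC·DAA·CC·CC·CC·CC·CC
    B ↦ DAA
    C ↦ CC
    D ↦ DCD
  step 2 ⇒ step 3: DAACCCCCCDAACC ⇒ DCD·BC·BC·CC·CC·CC·CC·CC·CC·DCD·BC·BC·CC·CC
    A ↦ BC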